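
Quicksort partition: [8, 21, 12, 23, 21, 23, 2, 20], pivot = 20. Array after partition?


Elements <= 20 go left of pivot.
Result: [8, 12, 2, 20, 21, 23, 21, 23], pivot at index 3


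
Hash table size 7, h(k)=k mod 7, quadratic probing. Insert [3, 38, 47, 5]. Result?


Insertions: 3->slot 3; 38->slot 4; 47->slot 5; 5->slot 6
Table: [None, None, None, 3, 38, 47, 5]


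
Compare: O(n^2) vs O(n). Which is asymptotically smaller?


linear grows slower than quadratic
O(n) is asymptotically smaller; O(n^2) grows faster


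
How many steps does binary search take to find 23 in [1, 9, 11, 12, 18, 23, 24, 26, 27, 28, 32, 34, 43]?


Search for 23:
[0,12] mid=6 arr[6]=24
[0,5] mid=2 arr[2]=11
[3,5] mid=4 arr[4]=18
[5,5] mid=5 arr[5]=23
Total: 4 comparisons


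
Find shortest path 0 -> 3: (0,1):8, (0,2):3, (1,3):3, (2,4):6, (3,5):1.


Dijkstra from 0:
Distances: {0: 0, 1: 8, 2: 3, 3: 11, 4: 9, 5: 12}
Shortest distance to 3 = 11, path = [0, 1, 3]


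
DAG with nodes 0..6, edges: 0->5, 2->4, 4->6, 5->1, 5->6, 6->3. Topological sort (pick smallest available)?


Kahn's algorithm, process smallest node first
Order: [0, 2, 4, 5, 1, 6, 3]


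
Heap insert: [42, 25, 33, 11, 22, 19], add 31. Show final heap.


Append 31: [42, 25, 33, 11, 22, 19, 31]
Bubble up: no swaps needed
Result: [42, 25, 33, 11, 22, 19, 31]


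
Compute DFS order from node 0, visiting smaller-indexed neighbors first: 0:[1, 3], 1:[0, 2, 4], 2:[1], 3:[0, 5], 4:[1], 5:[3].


DFS stack-based: start with [0]
Visit order: [0, 1, 2, 4, 3, 5]


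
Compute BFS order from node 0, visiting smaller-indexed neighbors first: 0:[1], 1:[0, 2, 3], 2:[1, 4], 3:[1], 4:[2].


BFS queue: start with [0]
Visit order: [0, 1, 2, 3, 4]


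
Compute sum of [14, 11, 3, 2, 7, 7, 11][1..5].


Prefix sums: [0, 14, 25, 28, 30, 37, 44, 55]
Sum[1..5] = prefix[6] - prefix[1] = 44 - 14 = 30


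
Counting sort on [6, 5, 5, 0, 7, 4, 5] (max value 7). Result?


Count array: [1, 0, 0, 0, 1, 3, 1, 1]
Reconstruct: [0, 4, 5, 5, 5, 6, 7]


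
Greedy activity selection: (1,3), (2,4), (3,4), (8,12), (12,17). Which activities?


Greedy: pick earliest-ending, then skip overlaps.
Selected (4 activities): [(1, 3), (3, 4), (8, 12), (12, 17)]


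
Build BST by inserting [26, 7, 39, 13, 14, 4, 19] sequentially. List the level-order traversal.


Root = 26; build tree by BST insertion.
Level-Order traversal: [26, 7, 39, 4, 13, 14, 19]


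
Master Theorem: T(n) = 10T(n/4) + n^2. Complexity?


a=10, b=4, c=2. log_4(10)=1.661 < c=2. Case 3: O(n^c) = O(n^2)
Complexity: O(n^2)


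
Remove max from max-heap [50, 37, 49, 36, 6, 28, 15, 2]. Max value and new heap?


Max = 50
Replace root with last, heapify down
Resulting heap: [49, 37, 28, 36, 6, 2, 15]


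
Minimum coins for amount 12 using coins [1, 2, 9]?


dp[0]=0; dp[i]=1+min(dp[i-c] for c in coins)
...dp[7]=4, dp[8]=4, dp[9]=1, dp[10]=2, dp[11]=2, dp[12]=3
Minimum coins for 12 = 3


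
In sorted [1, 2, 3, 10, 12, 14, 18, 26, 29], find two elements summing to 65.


Two pointers: lo=0, hi=8
No pair sums to 65


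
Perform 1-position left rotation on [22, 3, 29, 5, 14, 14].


Left rotate by 1: [3, 29, 5, 14, 14, 22]


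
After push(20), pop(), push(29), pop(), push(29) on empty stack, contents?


push(20) -> [20]
pop() returns 20 -> []
push(29) -> [29]
pop() returns 29 -> []
push(29) -> [29]
Final stack (bottom to top): [29]


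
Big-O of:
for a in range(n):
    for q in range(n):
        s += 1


Per nesting level: O(n) * O(n) = O(n^2)
Complexity: O(n^2)


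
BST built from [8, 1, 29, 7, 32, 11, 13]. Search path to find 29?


BST root = 8
Search for 29: compare at each node
Path: [8, 29]


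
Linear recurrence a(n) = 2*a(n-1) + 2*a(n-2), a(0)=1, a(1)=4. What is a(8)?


Build bottom-up:
...a(6)=568, a(7)=1552, a(8)=2*1552+2*568=4240


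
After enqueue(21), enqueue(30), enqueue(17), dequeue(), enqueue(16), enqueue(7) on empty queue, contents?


enqueue(21) -> [21]
enqueue(30) -> [21, 30]
enqueue(17) -> [21, 30, 17]
dequeue() returns 21 -> [30, 17]
enqueue(16) -> [30, 17, 16]
enqueue(7) -> [30, 17, 16, 7]
Final queue (front to back): [30, 17, 16, 7]


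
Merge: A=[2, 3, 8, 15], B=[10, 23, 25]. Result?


Compare heads, take smaller each step.
Merged: [2, 3, 8, 10, 15, 23, 25]


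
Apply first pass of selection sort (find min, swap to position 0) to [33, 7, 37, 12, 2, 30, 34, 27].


After one pass: [2, 7, 37, 12, 33, 30, 34, 27]


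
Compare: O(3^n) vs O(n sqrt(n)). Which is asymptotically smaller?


n^1.5 grows slower than exponential (base 3)
O(n sqrt(n)) is asymptotically smaller; O(3^n) grows faster


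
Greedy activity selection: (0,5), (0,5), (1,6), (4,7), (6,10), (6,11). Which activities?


Greedy: pick earliest-ending, then skip overlaps.
Selected (2 activities): [(0, 5), (6, 10)]


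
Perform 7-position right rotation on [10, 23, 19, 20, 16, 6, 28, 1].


Right rotate by 7: [23, 19, 20, 16, 6, 28, 1, 10]


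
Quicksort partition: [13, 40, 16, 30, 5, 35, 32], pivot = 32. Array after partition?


Elements <= 32 go left of pivot.
Result: [13, 16, 30, 5, 32, 35, 40], pivot at index 4


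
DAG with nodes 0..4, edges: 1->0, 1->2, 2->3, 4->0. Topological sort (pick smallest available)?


Kahn's algorithm, process smallest node first
Order: [1, 2, 3, 4, 0]


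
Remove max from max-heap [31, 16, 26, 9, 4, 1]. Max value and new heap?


Max = 31
Replace root with last, heapify down
Resulting heap: [26, 16, 1, 9, 4]


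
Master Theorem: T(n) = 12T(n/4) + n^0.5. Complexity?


a=12, b=4, c=0.5. log_4(12)=1.792 > c=0.5. Case 1: O(n^log_b(a)) = O(n^1.792)
Complexity: O(n^1.792)


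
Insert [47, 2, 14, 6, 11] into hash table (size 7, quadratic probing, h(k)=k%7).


Insertions: 47->slot 5; 2->slot 2; 14->slot 0; 6->slot 6; 11->slot 4
Table: [14, None, 2, None, 11, 47, 6]


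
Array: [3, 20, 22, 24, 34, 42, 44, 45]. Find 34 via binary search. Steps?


Search for 34:
[0,7] mid=3 arr[3]=24
[4,7] mid=5 arr[5]=42
[4,4] mid=4 arr[4]=34
Total: 3 comparisons


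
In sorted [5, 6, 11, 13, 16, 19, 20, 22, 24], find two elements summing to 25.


Two pointers: lo=0, hi=8
Found pair: (5, 20) summing to 25


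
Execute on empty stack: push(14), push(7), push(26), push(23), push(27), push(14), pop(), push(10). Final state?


push(14) -> [14]
push(7) -> [14, 7]
push(26) -> [14, 7, 26]
push(23) -> [14, 7, 26, 23]
push(27) -> [14, 7, 26, 23, 27]
push(14) -> [14, 7, 26, 23, 27, 14]
pop() returns 14 -> [14, 7, 26, 23, 27]
push(10) -> [14, 7, 26, 23, 27, 10]
Final stack (bottom to top): [14, 7, 26, 23, 27, 10]


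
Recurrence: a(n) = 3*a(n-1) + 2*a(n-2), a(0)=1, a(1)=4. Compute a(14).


Build bottom-up:
...a(12)=4608514, a(13)=16413466, a(14)=3*16413466+2*4608514=58457426


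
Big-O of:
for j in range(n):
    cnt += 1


Per nesting level: O(n) = O(n)
Complexity: O(n)


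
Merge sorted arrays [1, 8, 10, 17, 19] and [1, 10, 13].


Compare heads, take smaller each step.
Merged: [1, 1, 8, 10, 10, 13, 17, 19]


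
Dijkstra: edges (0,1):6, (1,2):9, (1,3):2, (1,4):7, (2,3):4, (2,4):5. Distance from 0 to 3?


Dijkstra from 0:
Distances: {0: 0, 1: 6, 2: 12, 3: 8, 4: 13}
Shortest distance to 3 = 8, path = [0, 1, 3]


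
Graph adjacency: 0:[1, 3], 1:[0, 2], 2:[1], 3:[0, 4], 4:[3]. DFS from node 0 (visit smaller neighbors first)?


DFS stack-based: start with [0]
Visit order: [0, 1, 2, 3, 4]


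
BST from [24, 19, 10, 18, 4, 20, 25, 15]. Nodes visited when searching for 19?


BST root = 24
Search for 19: compare at each node
Path: [24, 19]


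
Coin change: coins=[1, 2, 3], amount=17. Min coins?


dp[0]=0; dp[i]=1+min(dp[i-c] for c in coins)
...dp[12]=4, dp[13]=5, dp[14]=5, dp[15]=5, dp[16]=6, dp[17]=6
Minimum coins for 17 = 6


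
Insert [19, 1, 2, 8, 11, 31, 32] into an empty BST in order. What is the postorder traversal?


Root = 19; build tree by BST insertion.
Postorder traversal: [11, 8, 2, 1, 32, 31, 19]


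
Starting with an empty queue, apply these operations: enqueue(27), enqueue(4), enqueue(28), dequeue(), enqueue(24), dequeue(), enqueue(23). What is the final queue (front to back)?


enqueue(27) -> [27]
enqueue(4) -> [27, 4]
enqueue(28) -> [27, 4, 28]
dequeue() returns 27 -> [4, 28]
enqueue(24) -> [4, 28, 24]
dequeue() returns 4 -> [28, 24]
enqueue(23) -> [28, 24, 23]
Final queue (front to back): [28, 24, 23]


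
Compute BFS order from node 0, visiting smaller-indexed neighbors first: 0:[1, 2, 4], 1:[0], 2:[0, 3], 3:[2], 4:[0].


BFS queue: start with [0]
Visit order: [0, 1, 2, 4, 3]


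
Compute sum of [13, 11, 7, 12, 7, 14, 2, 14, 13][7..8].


Prefix sums: [0, 13, 24, 31, 43, 50, 64, 66, 80, 93]
Sum[7..8] = prefix[9] - prefix[7] = 93 - 66 = 27


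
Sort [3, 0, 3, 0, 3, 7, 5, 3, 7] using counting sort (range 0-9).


Count array: [2, 0, 0, 4, 0, 1, 0, 2, 0, 0]
Reconstruct: [0, 0, 3, 3, 3, 3, 5, 7, 7]


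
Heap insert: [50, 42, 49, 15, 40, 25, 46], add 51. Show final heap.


Append 51: [50, 42, 49, 15, 40, 25, 46, 51]
Bubble up: swap idx 7(51) with idx 3(15); swap idx 3(51) with idx 1(42); swap idx 1(51) with idx 0(50)
Result: [51, 50, 49, 42, 40, 25, 46, 15]


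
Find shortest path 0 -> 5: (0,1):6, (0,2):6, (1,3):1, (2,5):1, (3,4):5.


Dijkstra from 0:
Distances: {0: 0, 1: 6, 2: 6, 3: 7, 4: 12, 5: 7}
Shortest distance to 5 = 7, path = [0, 2, 5]


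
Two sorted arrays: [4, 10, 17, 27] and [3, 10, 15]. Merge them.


Compare heads, take smaller each step.
Merged: [3, 4, 10, 10, 15, 17, 27]


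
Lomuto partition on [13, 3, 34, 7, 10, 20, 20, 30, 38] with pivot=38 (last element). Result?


Elements <= 38 go left of pivot.
Result: [13, 3, 34, 7, 10, 20, 20, 30, 38], pivot at index 8


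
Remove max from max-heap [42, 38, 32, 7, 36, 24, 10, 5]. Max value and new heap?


Max = 42
Replace root with last, heapify down
Resulting heap: [38, 36, 32, 7, 5, 24, 10]


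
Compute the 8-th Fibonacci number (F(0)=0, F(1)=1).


F(n)=F(n-1)+F(n-2)
...F(6)=8, F(7)=13, F(8)=21


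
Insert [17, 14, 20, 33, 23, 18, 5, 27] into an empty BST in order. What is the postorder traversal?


Root = 17; build tree by BST insertion.
Postorder traversal: [5, 14, 18, 27, 23, 33, 20, 17]


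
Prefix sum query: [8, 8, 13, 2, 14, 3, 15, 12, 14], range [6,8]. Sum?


Prefix sums: [0, 8, 16, 29, 31, 45, 48, 63, 75, 89]
Sum[6..8] = prefix[9] - prefix[6] = 89 - 48 = 41


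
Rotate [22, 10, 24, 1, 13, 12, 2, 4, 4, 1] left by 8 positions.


Left rotate by 8: [4, 1, 22, 10, 24, 1, 13, 12, 2, 4]


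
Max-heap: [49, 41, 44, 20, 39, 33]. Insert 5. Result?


Append 5: [49, 41, 44, 20, 39, 33, 5]
Bubble up: no swaps needed
Result: [49, 41, 44, 20, 39, 33, 5]


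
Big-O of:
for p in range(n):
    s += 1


Per nesting level: O(n) = O(n)
Complexity: O(n)


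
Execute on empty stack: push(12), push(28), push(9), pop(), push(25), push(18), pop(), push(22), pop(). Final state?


push(12) -> [12]
push(28) -> [12, 28]
push(9) -> [12, 28, 9]
pop() returns 9 -> [12, 28]
push(25) -> [12, 28, 25]
push(18) -> [12, 28, 25, 18]
pop() returns 18 -> [12, 28, 25]
push(22) -> [12, 28, 25, 22]
pop() returns 22 -> [12, 28, 25]
Final stack (bottom to top): [12, 28, 25]


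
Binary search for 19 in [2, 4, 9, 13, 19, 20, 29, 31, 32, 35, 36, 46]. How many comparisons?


Search for 19:
[0,11] mid=5 arr[5]=20
[0,4] mid=2 arr[2]=9
[3,4] mid=3 arr[3]=13
[4,4] mid=4 arr[4]=19
Total: 4 comparisons


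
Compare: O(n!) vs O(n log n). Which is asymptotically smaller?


linearithmic grows slower than factorial
O(n log n) is asymptotically smaller; O(n!) grows faster


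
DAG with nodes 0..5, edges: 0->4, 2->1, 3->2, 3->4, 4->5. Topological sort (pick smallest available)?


Kahn's algorithm, process smallest node first
Order: [0, 3, 2, 1, 4, 5]


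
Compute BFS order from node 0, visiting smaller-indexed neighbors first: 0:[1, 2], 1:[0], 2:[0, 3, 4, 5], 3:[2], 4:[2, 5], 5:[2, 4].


BFS queue: start with [0]
Visit order: [0, 1, 2, 3, 4, 5]


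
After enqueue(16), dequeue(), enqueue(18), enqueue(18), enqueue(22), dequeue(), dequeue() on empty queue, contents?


enqueue(16) -> [16]
dequeue() returns 16 -> []
enqueue(18) -> [18]
enqueue(18) -> [18, 18]
enqueue(22) -> [18, 18, 22]
dequeue() returns 18 -> [18, 22]
dequeue() returns 18 -> [22]
Final queue (front to back): [22]


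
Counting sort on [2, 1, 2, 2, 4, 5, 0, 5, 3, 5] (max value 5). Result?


Count array: [1, 1, 3, 1, 1, 3]
Reconstruct: [0, 1, 2, 2, 2, 3, 4, 5, 5, 5]


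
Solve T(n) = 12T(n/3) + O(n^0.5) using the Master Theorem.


a=12, b=3, c=0.5. log_3(12)=2.262 > c=0.5. Case 1: O(n^log_b(a)) = O(n^2.262)
Complexity: O(n^2.262)


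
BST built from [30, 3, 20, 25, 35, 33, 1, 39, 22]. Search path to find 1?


BST root = 30
Search for 1: compare at each node
Path: [30, 3, 1]


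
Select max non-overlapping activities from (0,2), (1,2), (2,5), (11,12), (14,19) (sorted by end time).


Greedy: pick earliest-ending, then skip overlaps.
Selected (4 activities): [(0, 2), (2, 5), (11, 12), (14, 19)]


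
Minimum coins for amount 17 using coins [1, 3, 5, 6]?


dp[0]=0; dp[i]=1+min(dp[i-c] for c in coins)
...dp[12]=2, dp[13]=3, dp[14]=3, dp[15]=3, dp[16]=3, dp[17]=3
Minimum coins for 17 = 3


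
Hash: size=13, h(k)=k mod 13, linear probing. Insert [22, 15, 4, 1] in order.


Insertions: 22->slot 9; 15->slot 2; 4->slot 4; 1->slot 1
Table: [None, 1, 15, None, 4, None, None, None, None, 22, None, None, None]


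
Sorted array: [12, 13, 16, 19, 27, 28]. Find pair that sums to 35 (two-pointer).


Two pointers: lo=0, hi=5
Found pair: (16, 19) summing to 35


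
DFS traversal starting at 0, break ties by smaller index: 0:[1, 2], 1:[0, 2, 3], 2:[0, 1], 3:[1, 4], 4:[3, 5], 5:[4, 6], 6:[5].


DFS stack-based: start with [0]
Visit order: [0, 1, 2, 3, 4, 5, 6]


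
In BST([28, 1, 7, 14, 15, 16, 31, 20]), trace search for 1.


BST root = 28
Search for 1: compare at each node
Path: [28, 1]


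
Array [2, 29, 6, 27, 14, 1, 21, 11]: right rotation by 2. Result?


Right rotate by 2: [21, 11, 2, 29, 6, 27, 14, 1]


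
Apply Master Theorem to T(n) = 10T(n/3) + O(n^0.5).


a=10, b=3, c=0.5. log_3(10)=2.096 > c=0.5. Case 1: O(n^log_b(a)) = O(n^2.096)
Complexity: O(n^2.096)


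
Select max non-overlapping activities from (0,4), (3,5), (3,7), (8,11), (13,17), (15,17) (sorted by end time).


Greedy: pick earliest-ending, then skip overlaps.
Selected (3 activities): [(0, 4), (8, 11), (13, 17)]


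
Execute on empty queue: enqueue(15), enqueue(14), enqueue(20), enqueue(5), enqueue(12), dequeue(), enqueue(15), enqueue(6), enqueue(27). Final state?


enqueue(15) -> [15]
enqueue(14) -> [15, 14]
enqueue(20) -> [15, 14, 20]
enqueue(5) -> [15, 14, 20, 5]
enqueue(12) -> [15, 14, 20, 5, 12]
dequeue() returns 15 -> [14, 20, 5, 12]
enqueue(15) -> [14, 20, 5, 12, 15]
enqueue(6) -> [14, 20, 5, 12, 15, 6]
enqueue(27) -> [14, 20, 5, 12, 15, 6, 27]
Final queue (front to back): [14, 20, 5, 12, 15, 6, 27]


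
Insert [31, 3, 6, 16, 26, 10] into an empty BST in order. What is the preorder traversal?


Root = 31; build tree by BST insertion.
Preorder traversal: [31, 3, 6, 16, 10, 26]


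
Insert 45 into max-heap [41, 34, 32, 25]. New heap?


Append 45: [41, 34, 32, 25, 45]
Bubble up: swap idx 4(45) with idx 1(34); swap idx 1(45) with idx 0(41)
Result: [45, 41, 32, 25, 34]


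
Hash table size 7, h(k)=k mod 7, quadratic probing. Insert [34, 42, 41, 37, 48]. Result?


Insertions: 34->slot 6; 42->slot 0; 41->slot 3; 37->slot 2; 48->slot 1
Table: [42, 48, 37, 41, None, None, 34]


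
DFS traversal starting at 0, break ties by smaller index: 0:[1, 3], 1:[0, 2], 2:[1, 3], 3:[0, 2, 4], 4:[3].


DFS stack-based: start with [0]
Visit order: [0, 1, 2, 3, 4]


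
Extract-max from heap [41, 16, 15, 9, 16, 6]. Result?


Max = 41
Replace root with last, heapify down
Resulting heap: [16, 16, 15, 9, 6]


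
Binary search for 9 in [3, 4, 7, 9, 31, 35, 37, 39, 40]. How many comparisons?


Search for 9:
[0,8] mid=4 arr[4]=31
[0,3] mid=1 arr[1]=4
[2,3] mid=2 arr[2]=7
[3,3] mid=3 arr[3]=9
Total: 4 comparisons


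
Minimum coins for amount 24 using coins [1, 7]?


dp[0]=0; dp[i]=1+min(dp[i-c] for c in coins)
...dp[19]=7, dp[20]=8, dp[21]=3, dp[22]=4, dp[23]=5, dp[24]=6
Minimum coins for 24 = 6


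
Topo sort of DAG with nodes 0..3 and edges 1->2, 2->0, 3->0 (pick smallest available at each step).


Kahn's algorithm, process smallest node first
Order: [1, 2, 3, 0]


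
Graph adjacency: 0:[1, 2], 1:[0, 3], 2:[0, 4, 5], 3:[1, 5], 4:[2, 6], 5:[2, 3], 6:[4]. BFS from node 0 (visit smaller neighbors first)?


BFS queue: start with [0]
Visit order: [0, 1, 2, 3, 4, 5, 6]


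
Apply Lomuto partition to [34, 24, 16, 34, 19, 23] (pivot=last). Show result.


Elements <= 23 go left of pivot.
Result: [16, 19, 23, 34, 24, 34], pivot at index 2


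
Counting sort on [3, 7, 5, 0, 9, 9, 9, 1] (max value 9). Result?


Count array: [1, 1, 0, 1, 0, 1, 0, 1, 0, 3]
Reconstruct: [0, 1, 3, 5, 7, 9, 9, 9]


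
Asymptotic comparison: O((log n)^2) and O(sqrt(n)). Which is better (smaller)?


polylogarithmic grows slower than sublinear
O((log n)^2) is asymptotically smaller; O(sqrt(n)) grows faster


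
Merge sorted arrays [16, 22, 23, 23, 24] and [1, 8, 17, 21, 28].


Compare heads, take smaller each step.
Merged: [1, 8, 16, 17, 21, 22, 23, 23, 24, 28]


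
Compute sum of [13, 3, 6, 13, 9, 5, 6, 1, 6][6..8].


Prefix sums: [0, 13, 16, 22, 35, 44, 49, 55, 56, 62]
Sum[6..8] = prefix[9] - prefix[6] = 62 - 49 = 13


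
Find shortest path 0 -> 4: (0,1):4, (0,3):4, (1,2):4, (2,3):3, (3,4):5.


Dijkstra from 0:
Distances: {0: 0, 1: 4, 2: 7, 3: 4, 4: 9}
Shortest distance to 4 = 9, path = [0, 3, 4]


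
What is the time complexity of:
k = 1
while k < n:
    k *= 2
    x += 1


Per nesting level: O(log n) = O(log n)
Complexity: O(log n)


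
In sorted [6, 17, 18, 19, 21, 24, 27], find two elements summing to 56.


Two pointers: lo=0, hi=6
No pair sums to 56


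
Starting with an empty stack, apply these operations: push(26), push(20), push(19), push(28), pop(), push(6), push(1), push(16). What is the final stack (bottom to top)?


push(26) -> [26]
push(20) -> [26, 20]
push(19) -> [26, 20, 19]
push(28) -> [26, 20, 19, 28]
pop() returns 28 -> [26, 20, 19]
push(6) -> [26, 20, 19, 6]
push(1) -> [26, 20, 19, 6, 1]
push(16) -> [26, 20, 19, 6, 1, 16]
Final stack (bottom to top): [26, 20, 19, 6, 1, 16]


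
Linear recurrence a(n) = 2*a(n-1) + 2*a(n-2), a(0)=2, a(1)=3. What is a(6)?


Build bottom-up:
...a(4)=72, a(5)=196, a(6)=2*196+2*72=536


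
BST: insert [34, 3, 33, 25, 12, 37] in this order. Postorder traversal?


Root = 34; build tree by BST insertion.
Postorder traversal: [12, 25, 33, 3, 37, 34]


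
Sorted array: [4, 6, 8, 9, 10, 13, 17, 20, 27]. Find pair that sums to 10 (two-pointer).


Two pointers: lo=0, hi=8
Found pair: (4, 6) summing to 10


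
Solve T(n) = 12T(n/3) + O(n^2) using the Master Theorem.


a=12, b=3, c=2. log_3(12)=2.262 > c=2. Case 1: O(n^log_b(a)) = O(n^2.262)
Complexity: O(n^2.262)


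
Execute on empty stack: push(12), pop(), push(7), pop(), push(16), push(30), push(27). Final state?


push(12) -> [12]
pop() returns 12 -> []
push(7) -> [7]
pop() returns 7 -> []
push(16) -> [16]
push(30) -> [16, 30]
push(27) -> [16, 30, 27]
Final stack (bottom to top): [16, 30, 27]


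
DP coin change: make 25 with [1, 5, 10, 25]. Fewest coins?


dp[0]=0; dp[i]=1+min(dp[i-c] for c in coins)
...dp[20]=2, dp[21]=3, dp[22]=4, dp[23]=5, dp[24]=6, dp[25]=1
Minimum coins for 25 = 1


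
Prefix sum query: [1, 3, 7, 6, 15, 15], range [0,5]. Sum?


Prefix sums: [0, 1, 4, 11, 17, 32, 47]
Sum[0..5] = prefix[6] - prefix[0] = 47 - 0 = 47


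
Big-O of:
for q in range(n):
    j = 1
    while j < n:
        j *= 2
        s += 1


Per nesting level: O(n) * O(log n) = O(n log n)
Complexity: O(n log n)


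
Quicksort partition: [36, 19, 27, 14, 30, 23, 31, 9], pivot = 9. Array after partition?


Elements <= 9 go left of pivot.
Result: [9, 19, 27, 14, 30, 23, 31, 36], pivot at index 0


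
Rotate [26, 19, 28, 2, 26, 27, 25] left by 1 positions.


Left rotate by 1: [19, 28, 2, 26, 27, 25, 26]


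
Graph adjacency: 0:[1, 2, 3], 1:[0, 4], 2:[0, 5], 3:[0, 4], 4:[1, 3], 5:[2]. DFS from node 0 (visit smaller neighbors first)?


DFS stack-based: start with [0]
Visit order: [0, 1, 4, 3, 2, 5]


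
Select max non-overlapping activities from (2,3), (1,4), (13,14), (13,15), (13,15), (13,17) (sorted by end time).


Greedy: pick earliest-ending, then skip overlaps.
Selected (2 activities): [(2, 3), (13, 14)]


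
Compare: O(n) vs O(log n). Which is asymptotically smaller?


logarithmic grows slower than linear
O(log n) is asymptotically smaller; O(n) grows faster


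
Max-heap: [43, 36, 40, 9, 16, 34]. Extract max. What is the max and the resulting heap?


Max = 43
Replace root with last, heapify down
Resulting heap: [40, 36, 34, 9, 16]


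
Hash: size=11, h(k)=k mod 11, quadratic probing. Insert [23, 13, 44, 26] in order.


Insertions: 23->slot 1; 13->slot 2; 44->slot 0; 26->slot 4
Table: [44, 23, 13, None, 26, None, None, None, None, None, None]


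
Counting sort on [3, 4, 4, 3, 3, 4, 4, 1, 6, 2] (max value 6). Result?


Count array: [0, 1, 1, 3, 4, 0, 1]
Reconstruct: [1, 2, 3, 3, 3, 4, 4, 4, 4, 6]


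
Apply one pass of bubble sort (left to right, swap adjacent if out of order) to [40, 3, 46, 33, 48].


After one pass: [3, 40, 33, 46, 48]


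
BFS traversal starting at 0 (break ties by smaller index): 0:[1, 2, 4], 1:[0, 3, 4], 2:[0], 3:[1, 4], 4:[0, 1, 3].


BFS queue: start with [0]
Visit order: [0, 1, 2, 4, 3]


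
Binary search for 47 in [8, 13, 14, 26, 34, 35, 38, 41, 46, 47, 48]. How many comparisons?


Search for 47:
[0,10] mid=5 arr[5]=35
[6,10] mid=8 arr[8]=46
[9,10] mid=9 arr[9]=47
Total: 3 comparisons


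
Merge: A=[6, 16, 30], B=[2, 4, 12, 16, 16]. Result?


Compare heads, take smaller each step.
Merged: [2, 4, 6, 12, 16, 16, 16, 30]


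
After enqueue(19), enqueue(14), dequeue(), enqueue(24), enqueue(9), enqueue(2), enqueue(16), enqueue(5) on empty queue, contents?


enqueue(19) -> [19]
enqueue(14) -> [19, 14]
dequeue() returns 19 -> [14]
enqueue(24) -> [14, 24]
enqueue(9) -> [14, 24, 9]
enqueue(2) -> [14, 24, 9, 2]
enqueue(16) -> [14, 24, 9, 2, 16]
enqueue(5) -> [14, 24, 9, 2, 16, 5]
Final queue (front to back): [14, 24, 9, 2, 16, 5]


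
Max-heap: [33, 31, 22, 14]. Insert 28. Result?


Append 28: [33, 31, 22, 14, 28]
Bubble up: no swaps needed
Result: [33, 31, 22, 14, 28]


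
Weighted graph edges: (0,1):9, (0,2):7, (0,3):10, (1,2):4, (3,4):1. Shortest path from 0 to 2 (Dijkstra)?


Dijkstra from 0:
Distances: {0: 0, 1: 9, 2: 7, 3: 10, 4: 11}
Shortest distance to 2 = 7, path = [0, 2]


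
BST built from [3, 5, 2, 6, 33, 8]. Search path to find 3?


BST root = 3
Search for 3: compare at each node
Path: [3]


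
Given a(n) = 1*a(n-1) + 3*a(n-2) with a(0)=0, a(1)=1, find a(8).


Build bottom-up:
...a(6)=40, a(7)=97, a(8)=1*97+3*40=217


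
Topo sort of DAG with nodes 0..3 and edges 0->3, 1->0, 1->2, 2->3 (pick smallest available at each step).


Kahn's algorithm, process smallest node first
Order: [1, 0, 2, 3]


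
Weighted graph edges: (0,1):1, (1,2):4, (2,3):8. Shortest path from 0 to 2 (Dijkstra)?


Dijkstra from 0:
Distances: {0: 0, 1: 1, 2: 5, 3: 13}
Shortest distance to 2 = 5, path = [0, 1, 2]


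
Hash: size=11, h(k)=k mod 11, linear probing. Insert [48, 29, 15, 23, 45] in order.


Insertions: 48->slot 4; 29->slot 7; 15->slot 5; 23->slot 1; 45->slot 2
Table: [None, 23, 45, None, 48, 15, None, 29, None, None, None]


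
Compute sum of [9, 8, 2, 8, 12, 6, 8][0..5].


Prefix sums: [0, 9, 17, 19, 27, 39, 45, 53]
Sum[0..5] = prefix[6] - prefix[0] = 45 - 0 = 45


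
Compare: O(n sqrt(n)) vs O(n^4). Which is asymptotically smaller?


n^1.5 grows slower than quartic
O(n sqrt(n)) is asymptotically smaller; O(n^4) grows faster


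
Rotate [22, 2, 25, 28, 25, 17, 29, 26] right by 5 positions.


Right rotate by 5: [28, 25, 17, 29, 26, 22, 2, 25]


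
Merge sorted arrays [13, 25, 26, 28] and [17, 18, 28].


Compare heads, take smaller each step.
Merged: [13, 17, 18, 25, 26, 28, 28]


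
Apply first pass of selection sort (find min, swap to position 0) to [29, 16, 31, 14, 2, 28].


After one pass: [2, 16, 31, 14, 29, 28]


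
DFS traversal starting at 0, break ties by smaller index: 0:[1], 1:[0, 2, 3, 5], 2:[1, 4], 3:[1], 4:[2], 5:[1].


DFS stack-based: start with [0]
Visit order: [0, 1, 2, 4, 3, 5]


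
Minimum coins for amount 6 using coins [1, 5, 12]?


dp[0]=0; dp[i]=1+min(dp[i-c] for c in coins)
...dp[1]=1, dp[2]=2, dp[3]=3, dp[4]=4, dp[5]=1, dp[6]=2
Minimum coins for 6 = 2


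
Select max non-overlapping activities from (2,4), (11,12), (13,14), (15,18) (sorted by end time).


Greedy: pick earliest-ending, then skip overlaps.
Selected (4 activities): [(2, 4), (11, 12), (13, 14), (15, 18)]


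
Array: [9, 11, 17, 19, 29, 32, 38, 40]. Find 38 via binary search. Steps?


Search for 38:
[0,7] mid=3 arr[3]=19
[4,7] mid=5 arr[5]=32
[6,7] mid=6 arr[6]=38
Total: 3 comparisons


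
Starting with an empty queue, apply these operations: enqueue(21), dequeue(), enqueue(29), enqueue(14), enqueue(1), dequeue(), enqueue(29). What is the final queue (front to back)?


enqueue(21) -> [21]
dequeue() returns 21 -> []
enqueue(29) -> [29]
enqueue(14) -> [29, 14]
enqueue(1) -> [29, 14, 1]
dequeue() returns 29 -> [14, 1]
enqueue(29) -> [14, 1, 29]
Final queue (front to back): [14, 1, 29]


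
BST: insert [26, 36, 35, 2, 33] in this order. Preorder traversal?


Root = 26; build tree by BST insertion.
Preorder traversal: [26, 2, 36, 35, 33]


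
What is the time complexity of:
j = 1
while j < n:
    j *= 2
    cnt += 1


Per nesting level: O(log n) = O(log n)
Complexity: O(log n)


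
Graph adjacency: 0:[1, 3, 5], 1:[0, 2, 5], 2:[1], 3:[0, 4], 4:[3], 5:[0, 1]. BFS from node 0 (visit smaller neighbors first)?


BFS queue: start with [0]
Visit order: [0, 1, 3, 5, 2, 4]


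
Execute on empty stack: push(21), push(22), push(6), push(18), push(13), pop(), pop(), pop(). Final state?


push(21) -> [21]
push(22) -> [21, 22]
push(6) -> [21, 22, 6]
push(18) -> [21, 22, 6, 18]
push(13) -> [21, 22, 6, 18, 13]
pop() returns 13 -> [21, 22, 6, 18]
pop() returns 18 -> [21, 22, 6]
pop() returns 6 -> [21, 22]
Final stack (bottom to top): [21, 22]


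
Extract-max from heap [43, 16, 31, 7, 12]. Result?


Max = 43
Replace root with last, heapify down
Resulting heap: [31, 16, 12, 7]


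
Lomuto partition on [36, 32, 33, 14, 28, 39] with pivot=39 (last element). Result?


Elements <= 39 go left of pivot.
Result: [36, 32, 33, 14, 28, 39], pivot at index 5


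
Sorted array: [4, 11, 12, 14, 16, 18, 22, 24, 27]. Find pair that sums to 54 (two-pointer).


Two pointers: lo=0, hi=8
No pair sums to 54


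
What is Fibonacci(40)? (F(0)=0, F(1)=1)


F(n)=F(n-1)+F(n-2)
...F(38)=39088169, F(39)=63245986, F(40)=102334155


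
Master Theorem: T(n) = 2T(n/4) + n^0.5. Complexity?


a=2, b=4, c=0.5. log_4(2)=0.5 = c=0.5. Case 2: O(n^c log n) = O(sqrt(n) log n)
Complexity: O(sqrt(n) log n)


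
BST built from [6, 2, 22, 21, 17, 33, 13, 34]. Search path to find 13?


BST root = 6
Search for 13: compare at each node
Path: [6, 22, 21, 17, 13]


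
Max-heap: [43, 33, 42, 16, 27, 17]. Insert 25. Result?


Append 25: [43, 33, 42, 16, 27, 17, 25]
Bubble up: no swaps needed
Result: [43, 33, 42, 16, 27, 17, 25]


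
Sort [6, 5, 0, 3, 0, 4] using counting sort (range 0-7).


Count array: [2, 0, 0, 1, 1, 1, 1, 0]
Reconstruct: [0, 0, 3, 4, 5, 6]


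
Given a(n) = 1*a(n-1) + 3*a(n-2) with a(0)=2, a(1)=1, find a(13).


Build bottom-up:
...a(11)=9637, a(12)=22258, a(13)=1*22258+3*9637=51169


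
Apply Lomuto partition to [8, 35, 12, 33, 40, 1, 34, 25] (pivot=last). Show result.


Elements <= 25 go left of pivot.
Result: [8, 12, 1, 25, 40, 35, 34, 33], pivot at index 3


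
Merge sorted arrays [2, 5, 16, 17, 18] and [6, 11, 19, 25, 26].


Compare heads, take smaller each step.
Merged: [2, 5, 6, 11, 16, 17, 18, 19, 25, 26]


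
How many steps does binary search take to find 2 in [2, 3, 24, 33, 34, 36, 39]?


Search for 2:
[0,6] mid=3 arr[3]=33
[0,2] mid=1 arr[1]=3
[0,0] mid=0 arr[0]=2
Total: 3 comparisons


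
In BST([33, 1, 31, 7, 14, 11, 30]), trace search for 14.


BST root = 33
Search for 14: compare at each node
Path: [33, 1, 31, 7, 14]


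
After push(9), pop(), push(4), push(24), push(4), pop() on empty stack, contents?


push(9) -> [9]
pop() returns 9 -> []
push(4) -> [4]
push(24) -> [4, 24]
push(4) -> [4, 24, 4]
pop() returns 4 -> [4, 24]
Final stack (bottom to top): [4, 24]


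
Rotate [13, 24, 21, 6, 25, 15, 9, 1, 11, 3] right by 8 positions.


Right rotate by 8: [21, 6, 25, 15, 9, 1, 11, 3, 13, 24]


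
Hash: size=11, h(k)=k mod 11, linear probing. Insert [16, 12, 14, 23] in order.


Insertions: 16->slot 5; 12->slot 1; 14->slot 3; 23->slot 2
Table: [None, 12, 23, 14, None, 16, None, None, None, None, None]


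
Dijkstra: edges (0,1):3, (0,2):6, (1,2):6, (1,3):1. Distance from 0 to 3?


Dijkstra from 0:
Distances: {0: 0, 1: 3, 2: 6, 3: 4}
Shortest distance to 3 = 4, path = [0, 1, 3]


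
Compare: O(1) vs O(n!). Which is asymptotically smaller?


constant grows slower than factorial
O(1) is asymptotically smaller; O(n!) grows faster


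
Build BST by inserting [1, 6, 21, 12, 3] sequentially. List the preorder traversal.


Root = 1; build tree by BST insertion.
Preorder traversal: [1, 6, 3, 21, 12]


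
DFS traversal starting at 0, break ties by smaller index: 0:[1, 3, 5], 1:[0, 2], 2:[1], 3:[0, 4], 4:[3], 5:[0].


DFS stack-based: start with [0]
Visit order: [0, 1, 2, 3, 4, 5]


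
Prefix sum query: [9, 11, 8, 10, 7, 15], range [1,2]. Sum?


Prefix sums: [0, 9, 20, 28, 38, 45, 60]
Sum[1..2] = prefix[3] - prefix[1] = 28 - 9 = 19


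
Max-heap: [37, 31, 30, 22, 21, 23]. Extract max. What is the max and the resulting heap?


Max = 37
Replace root with last, heapify down
Resulting heap: [31, 23, 30, 22, 21]


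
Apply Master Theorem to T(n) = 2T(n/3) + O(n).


a=2, b=3, c=1. log_3(2)=0.631 < c=1. Case 3: O(n^c) = O(n)
Complexity: O(n)


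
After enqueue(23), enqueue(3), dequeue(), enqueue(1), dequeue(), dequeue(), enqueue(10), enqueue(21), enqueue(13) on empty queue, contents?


enqueue(23) -> [23]
enqueue(3) -> [23, 3]
dequeue() returns 23 -> [3]
enqueue(1) -> [3, 1]
dequeue() returns 3 -> [1]
dequeue() returns 1 -> []
enqueue(10) -> [10]
enqueue(21) -> [10, 21]
enqueue(13) -> [10, 21, 13]
Final queue (front to back): [10, 21, 13]


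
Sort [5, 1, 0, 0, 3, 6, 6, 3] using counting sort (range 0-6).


Count array: [2, 1, 0, 2, 0, 1, 2]
Reconstruct: [0, 0, 1, 3, 3, 5, 6, 6]


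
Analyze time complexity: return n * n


Analysis: constant-time operation, no loop
Complexity: O(1)


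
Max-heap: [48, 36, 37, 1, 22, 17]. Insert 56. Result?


Append 56: [48, 36, 37, 1, 22, 17, 56]
Bubble up: swap idx 6(56) with idx 2(37); swap idx 2(56) with idx 0(48)
Result: [56, 36, 48, 1, 22, 17, 37]


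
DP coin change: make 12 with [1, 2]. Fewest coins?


dp[0]=0; dp[i]=1+min(dp[i-c] for c in coins)
...dp[7]=4, dp[8]=4, dp[9]=5, dp[10]=5, dp[11]=6, dp[12]=6
Minimum coins for 12 = 6


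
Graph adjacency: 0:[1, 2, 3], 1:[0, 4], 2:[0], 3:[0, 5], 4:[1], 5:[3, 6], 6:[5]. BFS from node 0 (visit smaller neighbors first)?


BFS queue: start with [0]
Visit order: [0, 1, 2, 3, 4, 5, 6]


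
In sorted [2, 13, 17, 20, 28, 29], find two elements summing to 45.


Two pointers: lo=0, hi=5
Found pair: (17, 28) summing to 45


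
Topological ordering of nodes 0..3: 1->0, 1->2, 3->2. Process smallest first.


Kahn's algorithm, process smallest node first
Order: [1, 0, 3, 2]


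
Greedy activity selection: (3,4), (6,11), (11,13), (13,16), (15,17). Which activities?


Greedy: pick earliest-ending, then skip overlaps.
Selected (4 activities): [(3, 4), (6, 11), (11, 13), (13, 16)]


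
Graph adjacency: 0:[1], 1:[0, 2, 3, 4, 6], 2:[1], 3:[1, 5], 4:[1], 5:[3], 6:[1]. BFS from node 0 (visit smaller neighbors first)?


BFS queue: start with [0]
Visit order: [0, 1, 2, 3, 4, 6, 5]


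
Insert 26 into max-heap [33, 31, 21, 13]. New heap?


Append 26: [33, 31, 21, 13, 26]
Bubble up: no swaps needed
Result: [33, 31, 21, 13, 26]


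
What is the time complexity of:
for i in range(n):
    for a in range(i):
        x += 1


Per nesting level: O(n) * O(n) [triangular over i] = O(n^2)
Complexity: O(n^2)


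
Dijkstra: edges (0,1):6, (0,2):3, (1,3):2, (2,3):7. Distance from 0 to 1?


Dijkstra from 0:
Distances: {0: 0, 1: 6, 2: 3, 3: 8}
Shortest distance to 1 = 6, path = [0, 1]


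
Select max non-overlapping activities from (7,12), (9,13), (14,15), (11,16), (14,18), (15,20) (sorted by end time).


Greedy: pick earliest-ending, then skip overlaps.
Selected (3 activities): [(7, 12), (14, 15), (15, 20)]


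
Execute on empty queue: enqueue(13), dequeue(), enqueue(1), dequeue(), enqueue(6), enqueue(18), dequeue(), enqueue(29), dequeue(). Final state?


enqueue(13) -> [13]
dequeue() returns 13 -> []
enqueue(1) -> [1]
dequeue() returns 1 -> []
enqueue(6) -> [6]
enqueue(18) -> [6, 18]
dequeue() returns 6 -> [18]
enqueue(29) -> [18, 29]
dequeue() returns 18 -> [29]
Final queue (front to back): [29]


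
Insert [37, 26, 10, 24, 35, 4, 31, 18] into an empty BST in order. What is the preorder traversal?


Root = 37; build tree by BST insertion.
Preorder traversal: [37, 26, 10, 4, 24, 18, 35, 31]


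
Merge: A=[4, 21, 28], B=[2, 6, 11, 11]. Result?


Compare heads, take smaller each step.
Merged: [2, 4, 6, 11, 11, 21, 28]


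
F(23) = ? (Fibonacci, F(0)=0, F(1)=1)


F(n)=F(n-1)+F(n-2)
...F(21)=10946, F(22)=17711, F(23)=28657


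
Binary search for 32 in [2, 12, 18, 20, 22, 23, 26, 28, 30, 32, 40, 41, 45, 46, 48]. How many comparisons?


Search for 32:
[0,14] mid=7 arr[7]=28
[8,14] mid=11 arr[11]=41
[8,10] mid=9 arr[9]=32
Total: 3 comparisons


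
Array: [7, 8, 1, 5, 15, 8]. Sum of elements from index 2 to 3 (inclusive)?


Prefix sums: [0, 7, 15, 16, 21, 36, 44]
Sum[2..3] = prefix[4] - prefix[2] = 21 - 15 = 6


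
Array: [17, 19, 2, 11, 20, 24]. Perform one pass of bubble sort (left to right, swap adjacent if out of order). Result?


After one pass: [17, 2, 11, 19, 20, 24]


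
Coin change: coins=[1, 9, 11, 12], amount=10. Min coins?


dp[0]=0; dp[i]=1+min(dp[i-c] for c in coins)
...dp[5]=5, dp[6]=6, dp[7]=7, dp[8]=8, dp[9]=1, dp[10]=2
Minimum coins for 10 = 2


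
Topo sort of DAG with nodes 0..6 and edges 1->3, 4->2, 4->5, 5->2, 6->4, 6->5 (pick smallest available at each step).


Kahn's algorithm, process smallest node first
Order: [0, 1, 3, 6, 4, 5, 2]


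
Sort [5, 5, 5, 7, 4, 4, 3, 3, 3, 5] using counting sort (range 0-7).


Count array: [0, 0, 0, 3, 2, 4, 0, 1]
Reconstruct: [3, 3, 3, 4, 4, 5, 5, 5, 5, 7]


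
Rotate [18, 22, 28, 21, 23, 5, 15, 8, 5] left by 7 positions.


Left rotate by 7: [8, 5, 18, 22, 28, 21, 23, 5, 15]


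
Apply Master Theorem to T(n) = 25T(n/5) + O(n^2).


a=25, b=5, c=2. log_5(25)=2 = c=2. Case 2: O(n^c log n) = O(n^2 log n)
Complexity: O(n^2 log n)


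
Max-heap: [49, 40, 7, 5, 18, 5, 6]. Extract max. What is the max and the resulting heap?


Max = 49
Replace root with last, heapify down
Resulting heap: [40, 18, 7, 5, 6, 5]


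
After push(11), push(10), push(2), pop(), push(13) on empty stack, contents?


push(11) -> [11]
push(10) -> [11, 10]
push(2) -> [11, 10, 2]
pop() returns 2 -> [11, 10]
push(13) -> [11, 10, 13]
Final stack (bottom to top): [11, 10, 13]


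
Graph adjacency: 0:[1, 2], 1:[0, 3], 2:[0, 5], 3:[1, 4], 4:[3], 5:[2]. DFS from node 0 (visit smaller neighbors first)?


DFS stack-based: start with [0]
Visit order: [0, 1, 3, 4, 2, 5]


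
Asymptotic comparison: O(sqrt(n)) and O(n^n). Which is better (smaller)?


sublinear grows slower than n^n
O(sqrt(n)) is asymptotically smaller; O(n^n) grows faster


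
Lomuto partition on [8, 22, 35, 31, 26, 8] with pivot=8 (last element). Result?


Elements <= 8 go left of pivot.
Result: [8, 8, 35, 31, 26, 22], pivot at index 1


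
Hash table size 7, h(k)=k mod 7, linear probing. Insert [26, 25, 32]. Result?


Insertions: 26->slot 5; 25->slot 4; 32->slot 6
Table: [None, None, None, None, 25, 26, 32]


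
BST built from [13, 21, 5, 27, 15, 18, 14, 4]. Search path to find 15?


BST root = 13
Search for 15: compare at each node
Path: [13, 21, 15]


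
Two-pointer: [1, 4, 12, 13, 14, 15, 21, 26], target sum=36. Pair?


Two pointers: lo=0, hi=7
Found pair: (15, 21) summing to 36


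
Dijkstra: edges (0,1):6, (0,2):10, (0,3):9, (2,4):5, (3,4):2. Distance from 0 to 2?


Dijkstra from 0:
Distances: {0: 0, 1: 6, 2: 10, 3: 9, 4: 11}
Shortest distance to 2 = 10, path = [0, 2]


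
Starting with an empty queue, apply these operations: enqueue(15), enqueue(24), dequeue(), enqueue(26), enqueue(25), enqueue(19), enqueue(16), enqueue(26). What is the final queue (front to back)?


enqueue(15) -> [15]
enqueue(24) -> [15, 24]
dequeue() returns 15 -> [24]
enqueue(26) -> [24, 26]
enqueue(25) -> [24, 26, 25]
enqueue(19) -> [24, 26, 25, 19]
enqueue(16) -> [24, 26, 25, 19, 16]
enqueue(26) -> [24, 26, 25, 19, 16, 26]
Final queue (front to back): [24, 26, 25, 19, 16, 26]


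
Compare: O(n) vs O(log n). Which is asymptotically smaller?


logarithmic grows slower than linear
O(log n) is asymptotically smaller; O(n) grows faster


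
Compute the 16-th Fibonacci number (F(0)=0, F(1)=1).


F(n)=F(n-1)+F(n-2)
...F(14)=377, F(15)=610, F(16)=987


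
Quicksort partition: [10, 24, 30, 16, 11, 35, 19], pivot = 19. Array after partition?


Elements <= 19 go left of pivot.
Result: [10, 16, 11, 19, 30, 35, 24], pivot at index 3


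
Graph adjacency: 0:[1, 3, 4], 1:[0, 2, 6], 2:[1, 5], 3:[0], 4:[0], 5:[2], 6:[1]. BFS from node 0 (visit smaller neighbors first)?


BFS queue: start with [0]
Visit order: [0, 1, 3, 4, 2, 6, 5]


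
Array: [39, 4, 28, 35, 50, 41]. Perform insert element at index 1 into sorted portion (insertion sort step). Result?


After one pass: [4, 39, 28, 35, 50, 41]


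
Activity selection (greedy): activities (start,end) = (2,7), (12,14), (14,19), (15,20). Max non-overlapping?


Greedy: pick earliest-ending, then skip overlaps.
Selected (3 activities): [(2, 7), (12, 14), (14, 19)]


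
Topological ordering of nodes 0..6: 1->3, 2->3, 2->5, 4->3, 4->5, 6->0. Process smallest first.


Kahn's algorithm, process smallest node first
Order: [1, 2, 4, 3, 5, 6, 0]


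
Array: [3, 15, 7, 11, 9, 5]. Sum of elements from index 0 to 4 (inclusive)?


Prefix sums: [0, 3, 18, 25, 36, 45, 50]
Sum[0..4] = prefix[5] - prefix[0] = 45 - 0 = 45


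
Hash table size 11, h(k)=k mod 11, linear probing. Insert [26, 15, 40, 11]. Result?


Insertions: 26->slot 4; 15->slot 5; 40->slot 7; 11->slot 0
Table: [11, None, None, None, 26, 15, None, 40, None, None, None]


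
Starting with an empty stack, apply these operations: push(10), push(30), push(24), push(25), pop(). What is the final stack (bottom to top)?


push(10) -> [10]
push(30) -> [10, 30]
push(24) -> [10, 30, 24]
push(25) -> [10, 30, 24, 25]
pop() returns 25 -> [10, 30, 24]
Final stack (bottom to top): [10, 30, 24]
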